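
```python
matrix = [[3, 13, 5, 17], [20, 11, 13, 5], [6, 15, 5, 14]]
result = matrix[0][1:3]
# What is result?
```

matrix[0] = [3, 13, 5, 17]. matrix[0] has length 4. The slice matrix[0][1:3] selects indices [1, 2] (1->13, 2->5), giving [13, 5].

[13, 5]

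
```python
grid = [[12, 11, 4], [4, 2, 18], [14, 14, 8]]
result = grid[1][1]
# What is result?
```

grid[1] = [4, 2, 18]. Taking column 1 of that row yields 2.

2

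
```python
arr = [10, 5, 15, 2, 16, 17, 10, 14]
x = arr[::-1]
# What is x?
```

arr has length 8. The slice arr[::-1] selects indices [7, 6, 5, 4, 3, 2, 1, 0] (7->14, 6->10, 5->17, 4->16, 3->2, 2->15, 1->5, 0->10), giving [14, 10, 17, 16, 2, 15, 5, 10].

[14, 10, 17, 16, 2, 15, 5, 10]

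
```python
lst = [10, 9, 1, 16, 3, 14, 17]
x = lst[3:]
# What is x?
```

lst has length 7. The slice lst[3:] selects indices [3, 4, 5, 6] (3->16, 4->3, 5->14, 6->17), giving [16, 3, 14, 17].

[16, 3, 14, 17]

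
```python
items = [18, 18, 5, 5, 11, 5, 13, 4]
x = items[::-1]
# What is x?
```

items has length 8. The slice items[::-1] selects indices [7, 6, 5, 4, 3, 2, 1, 0] (7->4, 6->13, 5->5, 4->11, 3->5, 2->5, 1->18, 0->18), giving [4, 13, 5, 11, 5, 5, 18, 18].

[4, 13, 5, 11, 5, 5, 18, 18]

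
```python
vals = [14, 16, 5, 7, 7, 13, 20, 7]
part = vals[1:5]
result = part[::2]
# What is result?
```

vals has length 8. The slice vals[1:5] selects indices [1, 2, 3, 4] (1->16, 2->5, 3->7, 4->7), giving [16, 5, 7, 7]. So part = [16, 5, 7, 7]. part has length 4. The slice part[::2] selects indices [0, 2] (0->16, 2->7), giving [16, 7].

[16, 7]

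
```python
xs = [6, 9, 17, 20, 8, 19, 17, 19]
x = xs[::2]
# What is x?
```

xs has length 8. The slice xs[::2] selects indices [0, 2, 4, 6] (0->6, 2->17, 4->8, 6->17), giving [6, 17, 8, 17].

[6, 17, 8, 17]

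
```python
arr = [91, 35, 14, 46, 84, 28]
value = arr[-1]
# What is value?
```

arr has length 6. Negative index -1 maps to positive index 6 + (-1) = 5. arr[5] = 28.

28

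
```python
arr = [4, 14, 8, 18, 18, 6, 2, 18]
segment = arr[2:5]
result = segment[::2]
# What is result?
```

arr has length 8. The slice arr[2:5] selects indices [2, 3, 4] (2->8, 3->18, 4->18), giving [8, 18, 18]. So segment = [8, 18, 18]. segment has length 3. The slice segment[::2] selects indices [0, 2] (0->8, 2->18), giving [8, 18].

[8, 18]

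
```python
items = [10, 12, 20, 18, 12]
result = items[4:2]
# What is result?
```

items has length 5. The slice items[4:2] resolves to an empty index range, so the result is [].

[]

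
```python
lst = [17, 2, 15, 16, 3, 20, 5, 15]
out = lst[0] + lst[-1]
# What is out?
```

lst has length 8. lst[0] = 17.
lst has length 8. Negative index -1 maps to positive index 8 + (-1) = 7. lst[7] = 15.
Sum: 17 + 15 = 32.

32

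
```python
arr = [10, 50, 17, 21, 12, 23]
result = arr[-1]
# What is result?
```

arr has length 6. Negative index -1 maps to positive index 6 + (-1) = 5. arr[5] = 23.

23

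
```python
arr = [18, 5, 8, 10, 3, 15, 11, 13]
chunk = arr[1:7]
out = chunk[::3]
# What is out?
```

arr has length 8. The slice arr[1:7] selects indices [1, 2, 3, 4, 5, 6] (1->5, 2->8, 3->10, 4->3, 5->15, 6->11), giving [5, 8, 10, 3, 15, 11]. So chunk = [5, 8, 10, 3, 15, 11]. chunk has length 6. The slice chunk[::3] selects indices [0, 3] (0->5, 3->3), giving [5, 3].

[5, 3]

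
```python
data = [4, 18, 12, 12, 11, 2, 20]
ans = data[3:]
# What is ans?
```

data has length 7. The slice data[3:] selects indices [3, 4, 5, 6] (3->12, 4->11, 5->2, 6->20), giving [12, 11, 2, 20].

[12, 11, 2, 20]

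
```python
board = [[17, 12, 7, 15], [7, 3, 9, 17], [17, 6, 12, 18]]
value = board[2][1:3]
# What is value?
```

board[2] = [17, 6, 12, 18]. board[2] has length 4. The slice board[2][1:3] selects indices [1, 2] (1->6, 2->12), giving [6, 12].

[6, 12]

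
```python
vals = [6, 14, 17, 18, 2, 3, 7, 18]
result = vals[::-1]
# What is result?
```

vals has length 8. The slice vals[::-1] selects indices [7, 6, 5, 4, 3, 2, 1, 0] (7->18, 6->7, 5->3, 4->2, 3->18, 2->17, 1->14, 0->6), giving [18, 7, 3, 2, 18, 17, 14, 6].

[18, 7, 3, 2, 18, 17, 14, 6]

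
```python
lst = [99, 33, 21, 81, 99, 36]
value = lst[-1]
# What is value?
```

lst has length 6. Negative index -1 maps to positive index 6 + (-1) = 5. lst[5] = 36.

36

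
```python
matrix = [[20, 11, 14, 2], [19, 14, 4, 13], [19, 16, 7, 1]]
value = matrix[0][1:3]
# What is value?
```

matrix[0] = [20, 11, 14, 2]. matrix[0] has length 4. The slice matrix[0][1:3] selects indices [1, 2] (1->11, 2->14), giving [11, 14].

[11, 14]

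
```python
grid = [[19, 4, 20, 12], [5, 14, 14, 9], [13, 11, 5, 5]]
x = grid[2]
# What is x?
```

grid has 3 rows. Row 2 is [13, 11, 5, 5].

[13, 11, 5, 5]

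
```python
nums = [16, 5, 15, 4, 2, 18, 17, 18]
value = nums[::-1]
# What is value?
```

nums has length 8. The slice nums[::-1] selects indices [7, 6, 5, 4, 3, 2, 1, 0] (7->18, 6->17, 5->18, 4->2, 3->4, 2->15, 1->5, 0->16), giving [18, 17, 18, 2, 4, 15, 5, 16].

[18, 17, 18, 2, 4, 15, 5, 16]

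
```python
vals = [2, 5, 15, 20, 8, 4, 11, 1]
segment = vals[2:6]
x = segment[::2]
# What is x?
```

vals has length 8. The slice vals[2:6] selects indices [2, 3, 4, 5] (2->15, 3->20, 4->8, 5->4), giving [15, 20, 8, 4]. So segment = [15, 20, 8, 4]. segment has length 4. The slice segment[::2] selects indices [0, 2] (0->15, 2->8), giving [15, 8].

[15, 8]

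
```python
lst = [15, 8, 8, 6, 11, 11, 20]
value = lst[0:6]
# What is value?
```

lst has length 7. The slice lst[0:6] selects indices [0, 1, 2, 3, 4, 5] (0->15, 1->8, 2->8, 3->6, 4->11, 5->11), giving [15, 8, 8, 6, 11, 11].

[15, 8, 8, 6, 11, 11]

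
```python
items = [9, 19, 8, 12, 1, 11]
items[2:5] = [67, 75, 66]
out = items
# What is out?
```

items starts as [9, 19, 8, 12, 1, 11] (length 6). The slice items[2:5] covers indices [2, 3, 4] with values [8, 12, 1]. Replacing that slice with [67, 75, 66] (same length) produces [9, 19, 67, 75, 66, 11].

[9, 19, 67, 75, 66, 11]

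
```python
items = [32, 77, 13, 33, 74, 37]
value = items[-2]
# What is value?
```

items has length 6. Negative index -2 maps to positive index 6 + (-2) = 4. items[4] = 74.

74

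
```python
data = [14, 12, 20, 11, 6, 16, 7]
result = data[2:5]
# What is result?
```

data has length 7. The slice data[2:5] selects indices [2, 3, 4] (2->20, 3->11, 4->6), giving [20, 11, 6].

[20, 11, 6]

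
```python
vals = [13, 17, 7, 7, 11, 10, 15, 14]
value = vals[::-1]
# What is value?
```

vals has length 8. The slice vals[::-1] selects indices [7, 6, 5, 4, 3, 2, 1, 0] (7->14, 6->15, 5->10, 4->11, 3->7, 2->7, 1->17, 0->13), giving [14, 15, 10, 11, 7, 7, 17, 13].

[14, 15, 10, 11, 7, 7, 17, 13]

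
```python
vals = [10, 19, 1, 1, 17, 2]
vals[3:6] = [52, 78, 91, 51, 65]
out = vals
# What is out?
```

vals starts as [10, 19, 1, 1, 17, 2] (length 6). The slice vals[3:6] covers indices [3, 4, 5] with values [1, 17, 2]. Replacing that slice with [52, 78, 91, 51, 65] (different length) produces [10, 19, 1, 52, 78, 91, 51, 65].

[10, 19, 1, 52, 78, 91, 51, 65]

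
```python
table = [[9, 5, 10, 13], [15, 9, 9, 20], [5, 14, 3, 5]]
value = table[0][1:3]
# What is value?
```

table[0] = [9, 5, 10, 13]. table[0] has length 4. The slice table[0][1:3] selects indices [1, 2] (1->5, 2->10), giving [5, 10].

[5, 10]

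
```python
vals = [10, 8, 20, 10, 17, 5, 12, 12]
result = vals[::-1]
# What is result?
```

vals has length 8. The slice vals[::-1] selects indices [7, 6, 5, 4, 3, 2, 1, 0] (7->12, 6->12, 5->5, 4->17, 3->10, 2->20, 1->8, 0->10), giving [12, 12, 5, 17, 10, 20, 8, 10].

[12, 12, 5, 17, 10, 20, 8, 10]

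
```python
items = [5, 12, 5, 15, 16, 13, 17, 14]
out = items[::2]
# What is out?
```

items has length 8. The slice items[::2] selects indices [0, 2, 4, 6] (0->5, 2->5, 4->16, 6->17), giving [5, 5, 16, 17].

[5, 5, 16, 17]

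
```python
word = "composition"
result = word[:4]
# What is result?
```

word has length 11. The slice word[:4] selects indices [0, 1, 2, 3] (0->'c', 1->'o', 2->'m', 3->'p'), giving 'comp'.

'comp'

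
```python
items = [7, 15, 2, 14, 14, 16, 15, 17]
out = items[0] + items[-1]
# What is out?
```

items has length 8. items[0] = 7.
items has length 8. Negative index -1 maps to positive index 8 + (-1) = 7. items[7] = 17.
Sum: 7 + 17 = 24.

24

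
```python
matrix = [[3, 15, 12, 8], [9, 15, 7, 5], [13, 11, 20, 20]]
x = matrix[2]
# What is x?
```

matrix has 3 rows. Row 2 is [13, 11, 20, 20].

[13, 11, 20, 20]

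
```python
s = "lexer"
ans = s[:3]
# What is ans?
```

s has length 5. The slice s[:3] selects indices [0, 1, 2] (0->'l', 1->'e', 2->'x'), giving 'lex'.

'lex'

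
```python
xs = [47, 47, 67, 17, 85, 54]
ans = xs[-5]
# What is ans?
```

xs has length 6. Negative index -5 maps to positive index 6 + (-5) = 1. xs[1] = 47.

47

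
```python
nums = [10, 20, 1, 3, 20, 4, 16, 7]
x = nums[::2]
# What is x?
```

nums has length 8. The slice nums[::2] selects indices [0, 2, 4, 6] (0->10, 2->1, 4->20, 6->16), giving [10, 1, 20, 16].

[10, 1, 20, 16]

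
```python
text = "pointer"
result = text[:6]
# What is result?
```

text has length 7. The slice text[:6] selects indices [0, 1, 2, 3, 4, 5] (0->'p', 1->'o', 2->'i', 3->'n', 4->'t', 5->'e'), giving 'pointe'.

'pointe'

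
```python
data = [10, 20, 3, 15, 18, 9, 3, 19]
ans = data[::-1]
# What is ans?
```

data has length 8. The slice data[::-1] selects indices [7, 6, 5, 4, 3, 2, 1, 0] (7->19, 6->3, 5->9, 4->18, 3->15, 2->3, 1->20, 0->10), giving [19, 3, 9, 18, 15, 3, 20, 10].

[19, 3, 9, 18, 15, 3, 20, 10]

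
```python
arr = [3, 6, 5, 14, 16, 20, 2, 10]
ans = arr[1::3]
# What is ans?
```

arr has length 8. The slice arr[1::3] selects indices [1, 4, 7] (1->6, 4->16, 7->10), giving [6, 16, 10].

[6, 16, 10]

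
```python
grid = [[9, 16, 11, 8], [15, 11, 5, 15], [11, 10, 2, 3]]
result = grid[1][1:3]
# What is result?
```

grid[1] = [15, 11, 5, 15]. grid[1] has length 4. The slice grid[1][1:3] selects indices [1, 2] (1->11, 2->5), giving [11, 5].

[11, 5]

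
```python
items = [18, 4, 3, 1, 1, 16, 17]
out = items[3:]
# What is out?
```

items has length 7. The slice items[3:] selects indices [3, 4, 5, 6] (3->1, 4->1, 5->16, 6->17), giving [1, 1, 16, 17].

[1, 1, 16, 17]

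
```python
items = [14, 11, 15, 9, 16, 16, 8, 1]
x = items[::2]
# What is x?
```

items has length 8. The slice items[::2] selects indices [0, 2, 4, 6] (0->14, 2->15, 4->16, 6->8), giving [14, 15, 16, 8].

[14, 15, 16, 8]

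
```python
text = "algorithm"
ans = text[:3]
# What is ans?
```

text has length 9. The slice text[:3] selects indices [0, 1, 2] (0->'a', 1->'l', 2->'g'), giving 'alg'.

'alg'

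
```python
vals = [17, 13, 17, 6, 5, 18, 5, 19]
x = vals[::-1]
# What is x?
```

vals has length 8. The slice vals[::-1] selects indices [7, 6, 5, 4, 3, 2, 1, 0] (7->19, 6->5, 5->18, 4->5, 3->6, 2->17, 1->13, 0->17), giving [19, 5, 18, 5, 6, 17, 13, 17].

[19, 5, 18, 5, 6, 17, 13, 17]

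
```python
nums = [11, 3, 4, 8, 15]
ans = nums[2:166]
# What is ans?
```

nums has length 5. The slice nums[2:166] selects indices [2, 3, 4] (2->4, 3->8, 4->15), giving [4, 8, 15].

[4, 8, 15]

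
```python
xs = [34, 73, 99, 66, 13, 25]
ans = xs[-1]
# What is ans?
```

xs has length 6. Negative index -1 maps to positive index 6 + (-1) = 5. xs[5] = 25.

25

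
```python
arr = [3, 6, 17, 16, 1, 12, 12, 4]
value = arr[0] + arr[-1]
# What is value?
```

arr has length 8. arr[0] = 3.
arr has length 8. Negative index -1 maps to positive index 8 + (-1) = 7. arr[7] = 4.
Sum: 3 + 4 = 7.

7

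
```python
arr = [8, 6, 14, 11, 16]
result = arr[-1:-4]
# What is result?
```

arr has length 5. The slice arr[-1:-4] resolves to an empty index range, so the result is [].

[]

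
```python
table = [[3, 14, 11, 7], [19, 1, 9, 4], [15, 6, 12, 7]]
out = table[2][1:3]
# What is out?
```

table[2] = [15, 6, 12, 7]. table[2] has length 4. The slice table[2][1:3] selects indices [1, 2] (1->6, 2->12), giving [6, 12].

[6, 12]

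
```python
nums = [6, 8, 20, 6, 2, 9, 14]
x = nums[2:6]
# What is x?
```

nums has length 7. The slice nums[2:6] selects indices [2, 3, 4, 5] (2->20, 3->6, 4->2, 5->9), giving [20, 6, 2, 9].

[20, 6, 2, 9]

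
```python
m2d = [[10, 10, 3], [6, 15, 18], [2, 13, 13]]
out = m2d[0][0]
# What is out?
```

m2d[0] = [10, 10, 3]. Taking column 0 of that row yields 10.

10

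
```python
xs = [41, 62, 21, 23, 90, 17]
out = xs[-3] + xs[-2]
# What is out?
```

xs has length 6. Negative index -3 maps to positive index 6 + (-3) = 3. xs[3] = 23.
xs has length 6. Negative index -2 maps to positive index 6 + (-2) = 4. xs[4] = 90.
Sum: 23 + 90 = 113.

113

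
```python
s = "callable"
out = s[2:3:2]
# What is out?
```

s has length 8. The slice s[2:3:2] selects indices [2] (2->'l'), giving 'l'.

'l'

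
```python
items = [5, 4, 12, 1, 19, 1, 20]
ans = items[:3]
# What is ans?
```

items has length 7. The slice items[:3] selects indices [0, 1, 2] (0->5, 1->4, 2->12), giving [5, 4, 12].

[5, 4, 12]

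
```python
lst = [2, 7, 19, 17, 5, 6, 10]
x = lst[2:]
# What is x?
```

lst has length 7. The slice lst[2:] selects indices [2, 3, 4, 5, 6] (2->19, 3->17, 4->5, 5->6, 6->10), giving [19, 17, 5, 6, 10].

[19, 17, 5, 6, 10]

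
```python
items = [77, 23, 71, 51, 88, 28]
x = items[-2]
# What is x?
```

items has length 6. Negative index -2 maps to positive index 6 + (-2) = 4. items[4] = 88.

88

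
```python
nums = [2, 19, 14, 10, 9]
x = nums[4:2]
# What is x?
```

nums has length 5. The slice nums[4:2] resolves to an empty index range, so the result is [].

[]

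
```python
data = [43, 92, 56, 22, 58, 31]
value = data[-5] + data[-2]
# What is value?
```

data has length 6. Negative index -5 maps to positive index 6 + (-5) = 1. data[1] = 92.
data has length 6. Negative index -2 maps to positive index 6 + (-2) = 4. data[4] = 58.
Sum: 92 + 58 = 150.

150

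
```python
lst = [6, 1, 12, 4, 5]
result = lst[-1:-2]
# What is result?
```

lst has length 5. The slice lst[-1:-2] resolves to an empty index range, so the result is [].

[]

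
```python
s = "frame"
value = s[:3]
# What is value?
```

s has length 5. The slice s[:3] selects indices [0, 1, 2] (0->'f', 1->'r', 2->'a'), giving 'fra'.

'fra'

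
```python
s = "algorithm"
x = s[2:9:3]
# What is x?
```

s has length 9. The slice s[2:9:3] selects indices [2, 5, 8] (2->'g', 5->'i', 8->'m'), giving 'gim'.

'gim'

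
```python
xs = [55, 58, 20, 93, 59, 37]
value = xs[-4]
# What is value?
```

xs has length 6. Negative index -4 maps to positive index 6 + (-4) = 2. xs[2] = 20.

20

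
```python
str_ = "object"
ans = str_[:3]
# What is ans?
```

str_ has length 6. The slice str_[:3] selects indices [0, 1, 2] (0->'o', 1->'b', 2->'j'), giving 'obj'.

'obj'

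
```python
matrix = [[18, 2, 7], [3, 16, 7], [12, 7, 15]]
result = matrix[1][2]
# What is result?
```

matrix[1] = [3, 16, 7]. Taking column 2 of that row yields 7.

7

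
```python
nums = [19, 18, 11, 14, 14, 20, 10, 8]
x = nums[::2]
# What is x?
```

nums has length 8. The slice nums[::2] selects indices [0, 2, 4, 6] (0->19, 2->11, 4->14, 6->10), giving [19, 11, 14, 10].

[19, 11, 14, 10]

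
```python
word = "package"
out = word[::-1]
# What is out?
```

word has length 7. The slice word[::-1] selects indices [6, 5, 4, 3, 2, 1, 0] (6->'e', 5->'g', 4->'a', 3->'k', 2->'c', 1->'a', 0->'p'), giving 'egakcap'.

'egakcap'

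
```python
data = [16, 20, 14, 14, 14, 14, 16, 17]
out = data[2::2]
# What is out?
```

data has length 8. The slice data[2::2] selects indices [2, 4, 6] (2->14, 4->14, 6->16), giving [14, 14, 16].

[14, 14, 16]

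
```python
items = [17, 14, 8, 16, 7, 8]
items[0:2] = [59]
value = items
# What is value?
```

items starts as [17, 14, 8, 16, 7, 8] (length 6). The slice items[0:2] covers indices [0, 1] with values [17, 14]. Replacing that slice with [59] (different length) produces [59, 8, 16, 7, 8].

[59, 8, 16, 7, 8]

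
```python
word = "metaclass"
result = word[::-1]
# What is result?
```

word has length 9. The slice word[::-1] selects indices [8, 7, 6, 5, 4, 3, 2, 1, 0] (8->'s', 7->'s', 6->'a', 5->'l', 4->'c', 3->'a', 2->'t', 1->'e', 0->'m'), giving 'ssalcatem'.

'ssalcatem'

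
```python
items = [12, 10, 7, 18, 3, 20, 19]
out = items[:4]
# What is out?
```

items has length 7. The slice items[:4] selects indices [0, 1, 2, 3] (0->12, 1->10, 2->7, 3->18), giving [12, 10, 7, 18].

[12, 10, 7, 18]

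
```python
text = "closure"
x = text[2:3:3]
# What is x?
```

text has length 7. The slice text[2:3:3] selects indices [2] (2->'o'), giving 'o'.

'o'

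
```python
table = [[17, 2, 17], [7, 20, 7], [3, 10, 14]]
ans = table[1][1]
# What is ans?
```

table[1] = [7, 20, 7]. Taking column 1 of that row yields 20.

20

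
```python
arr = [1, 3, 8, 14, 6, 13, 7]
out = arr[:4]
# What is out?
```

arr has length 7. The slice arr[:4] selects indices [0, 1, 2, 3] (0->1, 1->3, 2->8, 3->14), giving [1, 3, 8, 14].

[1, 3, 8, 14]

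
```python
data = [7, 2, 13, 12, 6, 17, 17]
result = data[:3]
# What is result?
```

data has length 7. The slice data[:3] selects indices [0, 1, 2] (0->7, 1->2, 2->13), giving [7, 2, 13].

[7, 2, 13]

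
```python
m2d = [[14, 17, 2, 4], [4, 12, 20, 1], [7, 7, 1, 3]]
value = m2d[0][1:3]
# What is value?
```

m2d[0] = [14, 17, 2, 4]. m2d[0] has length 4. The slice m2d[0][1:3] selects indices [1, 2] (1->17, 2->2), giving [17, 2].

[17, 2]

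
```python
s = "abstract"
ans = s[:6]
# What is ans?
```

s has length 8. The slice s[:6] selects indices [0, 1, 2, 3, 4, 5] (0->'a', 1->'b', 2->'s', 3->'t', 4->'r', 5->'a'), giving 'abstra'.

'abstra'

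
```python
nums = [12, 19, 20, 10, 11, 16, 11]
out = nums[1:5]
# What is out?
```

nums has length 7. The slice nums[1:5] selects indices [1, 2, 3, 4] (1->19, 2->20, 3->10, 4->11), giving [19, 20, 10, 11].

[19, 20, 10, 11]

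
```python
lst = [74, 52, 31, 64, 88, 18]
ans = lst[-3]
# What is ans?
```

lst has length 6. Negative index -3 maps to positive index 6 + (-3) = 3. lst[3] = 64.

64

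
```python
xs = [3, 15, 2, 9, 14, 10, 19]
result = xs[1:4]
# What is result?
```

xs has length 7. The slice xs[1:4] selects indices [1, 2, 3] (1->15, 2->2, 3->9), giving [15, 2, 9].

[15, 2, 9]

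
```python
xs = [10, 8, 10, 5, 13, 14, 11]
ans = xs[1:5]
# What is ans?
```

xs has length 7. The slice xs[1:5] selects indices [1, 2, 3, 4] (1->8, 2->10, 3->5, 4->13), giving [8, 10, 5, 13].

[8, 10, 5, 13]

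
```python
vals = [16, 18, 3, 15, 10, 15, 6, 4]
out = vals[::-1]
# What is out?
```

vals has length 8. The slice vals[::-1] selects indices [7, 6, 5, 4, 3, 2, 1, 0] (7->4, 6->6, 5->15, 4->10, 3->15, 2->3, 1->18, 0->16), giving [4, 6, 15, 10, 15, 3, 18, 16].

[4, 6, 15, 10, 15, 3, 18, 16]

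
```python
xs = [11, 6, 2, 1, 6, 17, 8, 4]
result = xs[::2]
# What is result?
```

xs has length 8. The slice xs[::2] selects indices [0, 2, 4, 6] (0->11, 2->2, 4->6, 6->8), giving [11, 2, 6, 8].

[11, 2, 6, 8]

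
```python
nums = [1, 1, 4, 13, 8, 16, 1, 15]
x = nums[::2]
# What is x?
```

nums has length 8. The slice nums[::2] selects indices [0, 2, 4, 6] (0->1, 2->4, 4->8, 6->1), giving [1, 4, 8, 1].

[1, 4, 8, 1]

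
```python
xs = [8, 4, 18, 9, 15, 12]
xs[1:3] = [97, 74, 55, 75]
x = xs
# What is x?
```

xs starts as [8, 4, 18, 9, 15, 12] (length 6). The slice xs[1:3] covers indices [1, 2] with values [4, 18]. Replacing that slice with [97, 74, 55, 75] (different length) produces [8, 97, 74, 55, 75, 9, 15, 12].

[8, 97, 74, 55, 75, 9, 15, 12]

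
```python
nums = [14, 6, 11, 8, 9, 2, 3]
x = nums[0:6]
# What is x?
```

nums has length 7. The slice nums[0:6] selects indices [0, 1, 2, 3, 4, 5] (0->14, 1->6, 2->11, 3->8, 4->9, 5->2), giving [14, 6, 11, 8, 9, 2].

[14, 6, 11, 8, 9, 2]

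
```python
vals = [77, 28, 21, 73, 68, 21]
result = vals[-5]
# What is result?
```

vals has length 6. Negative index -5 maps to positive index 6 + (-5) = 1. vals[1] = 28.

28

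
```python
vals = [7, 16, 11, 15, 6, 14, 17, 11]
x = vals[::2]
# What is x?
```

vals has length 8. The slice vals[::2] selects indices [0, 2, 4, 6] (0->7, 2->11, 4->6, 6->17), giving [7, 11, 6, 17].

[7, 11, 6, 17]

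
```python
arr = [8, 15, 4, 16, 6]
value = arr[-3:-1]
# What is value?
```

arr has length 5. The slice arr[-3:-1] selects indices [2, 3] (2->4, 3->16), giving [4, 16].

[4, 16]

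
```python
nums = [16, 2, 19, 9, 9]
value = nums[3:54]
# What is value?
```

nums has length 5. The slice nums[3:54] selects indices [3, 4] (3->9, 4->9), giving [9, 9].

[9, 9]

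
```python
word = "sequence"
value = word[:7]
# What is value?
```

word has length 8. The slice word[:7] selects indices [0, 1, 2, 3, 4, 5, 6] (0->'s', 1->'e', 2->'q', 3->'u', 4->'e', 5->'n', 6->'c'), giving 'sequenc'.

'sequenc'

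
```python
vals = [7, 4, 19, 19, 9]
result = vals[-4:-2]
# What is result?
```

vals has length 5. The slice vals[-4:-2] selects indices [1, 2] (1->4, 2->19), giving [4, 19].

[4, 19]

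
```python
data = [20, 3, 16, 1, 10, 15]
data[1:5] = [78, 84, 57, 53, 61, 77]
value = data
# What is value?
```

data starts as [20, 3, 16, 1, 10, 15] (length 6). The slice data[1:5] covers indices [1, 2, 3, 4] with values [3, 16, 1, 10]. Replacing that slice with [78, 84, 57, 53, 61, 77] (different length) produces [20, 78, 84, 57, 53, 61, 77, 15].

[20, 78, 84, 57, 53, 61, 77, 15]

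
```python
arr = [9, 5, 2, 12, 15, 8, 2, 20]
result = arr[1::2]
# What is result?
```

arr has length 8. The slice arr[1::2] selects indices [1, 3, 5, 7] (1->5, 3->12, 5->8, 7->20), giving [5, 12, 8, 20].

[5, 12, 8, 20]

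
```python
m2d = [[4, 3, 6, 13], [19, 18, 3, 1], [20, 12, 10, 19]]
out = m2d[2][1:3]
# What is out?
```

m2d[2] = [20, 12, 10, 19]. m2d[2] has length 4. The slice m2d[2][1:3] selects indices [1, 2] (1->12, 2->10), giving [12, 10].

[12, 10]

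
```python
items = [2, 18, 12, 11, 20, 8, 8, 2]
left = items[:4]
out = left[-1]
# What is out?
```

items has length 8. The slice items[:4] selects indices [0, 1, 2, 3] (0->2, 1->18, 2->12, 3->11), giving [2, 18, 12, 11]. So left = [2, 18, 12, 11]. Then left[-1] = 11.

11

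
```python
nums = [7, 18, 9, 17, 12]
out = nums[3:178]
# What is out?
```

nums has length 5. The slice nums[3:178] selects indices [3, 4] (3->17, 4->12), giving [17, 12].

[17, 12]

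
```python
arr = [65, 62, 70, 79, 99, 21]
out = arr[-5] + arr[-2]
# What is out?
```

arr has length 6. Negative index -5 maps to positive index 6 + (-5) = 1. arr[1] = 62.
arr has length 6. Negative index -2 maps to positive index 6 + (-2) = 4. arr[4] = 99.
Sum: 62 + 99 = 161.

161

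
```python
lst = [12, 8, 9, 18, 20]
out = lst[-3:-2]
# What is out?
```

lst has length 5. The slice lst[-3:-2] selects indices [2] (2->9), giving [9].

[9]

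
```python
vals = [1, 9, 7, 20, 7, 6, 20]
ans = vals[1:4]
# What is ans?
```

vals has length 7. The slice vals[1:4] selects indices [1, 2, 3] (1->9, 2->7, 3->20), giving [9, 7, 20].

[9, 7, 20]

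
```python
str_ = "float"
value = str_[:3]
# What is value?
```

str_ has length 5. The slice str_[:3] selects indices [0, 1, 2] (0->'f', 1->'l', 2->'o'), giving 'flo'.

'flo'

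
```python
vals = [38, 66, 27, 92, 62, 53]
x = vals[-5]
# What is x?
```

vals has length 6. Negative index -5 maps to positive index 6 + (-5) = 1. vals[1] = 66.

66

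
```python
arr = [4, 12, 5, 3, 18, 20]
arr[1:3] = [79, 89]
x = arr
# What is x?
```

arr starts as [4, 12, 5, 3, 18, 20] (length 6). The slice arr[1:3] covers indices [1, 2] with values [12, 5]. Replacing that slice with [79, 89] (same length) produces [4, 79, 89, 3, 18, 20].

[4, 79, 89, 3, 18, 20]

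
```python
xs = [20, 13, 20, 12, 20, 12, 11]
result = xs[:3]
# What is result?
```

xs has length 7. The slice xs[:3] selects indices [0, 1, 2] (0->20, 1->13, 2->20), giving [20, 13, 20].

[20, 13, 20]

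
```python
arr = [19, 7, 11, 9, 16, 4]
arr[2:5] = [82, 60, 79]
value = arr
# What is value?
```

arr starts as [19, 7, 11, 9, 16, 4] (length 6). The slice arr[2:5] covers indices [2, 3, 4] with values [11, 9, 16]. Replacing that slice with [82, 60, 79] (same length) produces [19, 7, 82, 60, 79, 4].

[19, 7, 82, 60, 79, 4]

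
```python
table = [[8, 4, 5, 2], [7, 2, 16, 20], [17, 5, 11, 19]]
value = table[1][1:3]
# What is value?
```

table[1] = [7, 2, 16, 20]. table[1] has length 4. The slice table[1][1:3] selects indices [1, 2] (1->2, 2->16), giving [2, 16].

[2, 16]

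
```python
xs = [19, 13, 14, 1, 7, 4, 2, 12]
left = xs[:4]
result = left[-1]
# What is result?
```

xs has length 8. The slice xs[:4] selects indices [0, 1, 2, 3] (0->19, 1->13, 2->14, 3->1), giving [19, 13, 14, 1]. So left = [19, 13, 14, 1]. Then left[-1] = 1.

1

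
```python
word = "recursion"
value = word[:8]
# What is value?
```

word has length 9. The slice word[:8] selects indices [0, 1, 2, 3, 4, 5, 6, 7] (0->'r', 1->'e', 2->'c', 3->'u', 4->'r', 5->'s', 6->'i', 7->'o'), giving 'recursio'.

'recursio'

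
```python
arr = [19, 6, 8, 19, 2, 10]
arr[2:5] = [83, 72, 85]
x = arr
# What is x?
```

arr starts as [19, 6, 8, 19, 2, 10] (length 6). The slice arr[2:5] covers indices [2, 3, 4] with values [8, 19, 2]. Replacing that slice with [83, 72, 85] (same length) produces [19, 6, 83, 72, 85, 10].

[19, 6, 83, 72, 85, 10]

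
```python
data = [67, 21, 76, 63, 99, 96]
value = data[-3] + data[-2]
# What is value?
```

data has length 6. Negative index -3 maps to positive index 6 + (-3) = 3. data[3] = 63.
data has length 6. Negative index -2 maps to positive index 6 + (-2) = 4. data[4] = 99.
Sum: 63 + 99 = 162.

162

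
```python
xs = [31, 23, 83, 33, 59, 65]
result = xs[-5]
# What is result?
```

xs has length 6. Negative index -5 maps to positive index 6 + (-5) = 1. xs[1] = 23.

23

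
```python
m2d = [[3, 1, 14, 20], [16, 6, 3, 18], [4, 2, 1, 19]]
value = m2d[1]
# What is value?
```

m2d has 3 rows. Row 1 is [16, 6, 3, 18].

[16, 6, 3, 18]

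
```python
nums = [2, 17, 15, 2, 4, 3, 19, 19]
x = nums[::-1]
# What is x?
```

nums has length 8. The slice nums[::-1] selects indices [7, 6, 5, 4, 3, 2, 1, 0] (7->19, 6->19, 5->3, 4->4, 3->2, 2->15, 1->17, 0->2), giving [19, 19, 3, 4, 2, 15, 17, 2].

[19, 19, 3, 4, 2, 15, 17, 2]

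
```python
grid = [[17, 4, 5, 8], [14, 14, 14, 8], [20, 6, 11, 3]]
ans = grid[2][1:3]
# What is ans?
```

grid[2] = [20, 6, 11, 3]. grid[2] has length 4. The slice grid[2][1:3] selects indices [1, 2] (1->6, 2->11), giving [6, 11].

[6, 11]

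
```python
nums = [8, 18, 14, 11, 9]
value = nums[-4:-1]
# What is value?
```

nums has length 5. The slice nums[-4:-1] selects indices [1, 2, 3] (1->18, 2->14, 3->11), giving [18, 14, 11].

[18, 14, 11]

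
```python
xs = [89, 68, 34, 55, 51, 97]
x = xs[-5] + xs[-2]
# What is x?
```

xs has length 6. Negative index -5 maps to positive index 6 + (-5) = 1. xs[1] = 68.
xs has length 6. Negative index -2 maps to positive index 6 + (-2) = 4. xs[4] = 51.
Sum: 68 + 51 = 119.

119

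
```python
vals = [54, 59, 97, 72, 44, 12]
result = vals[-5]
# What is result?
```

vals has length 6. Negative index -5 maps to positive index 6 + (-5) = 1. vals[1] = 59.

59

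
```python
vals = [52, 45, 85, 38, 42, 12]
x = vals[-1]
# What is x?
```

vals has length 6. Negative index -1 maps to positive index 6 + (-1) = 5. vals[5] = 12.

12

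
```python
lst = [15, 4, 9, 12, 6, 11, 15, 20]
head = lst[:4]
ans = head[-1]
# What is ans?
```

lst has length 8. The slice lst[:4] selects indices [0, 1, 2, 3] (0->15, 1->4, 2->9, 3->12), giving [15, 4, 9, 12]. So head = [15, 4, 9, 12]. Then head[-1] = 12.

12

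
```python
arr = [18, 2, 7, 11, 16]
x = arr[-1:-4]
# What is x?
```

arr has length 5. The slice arr[-1:-4] resolves to an empty index range, so the result is [].

[]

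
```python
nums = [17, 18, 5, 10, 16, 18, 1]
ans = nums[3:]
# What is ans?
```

nums has length 7. The slice nums[3:] selects indices [3, 4, 5, 6] (3->10, 4->16, 5->18, 6->1), giving [10, 16, 18, 1].

[10, 16, 18, 1]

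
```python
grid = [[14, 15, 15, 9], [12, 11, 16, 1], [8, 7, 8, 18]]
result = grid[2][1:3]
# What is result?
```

grid[2] = [8, 7, 8, 18]. grid[2] has length 4. The slice grid[2][1:3] selects indices [1, 2] (1->7, 2->8), giving [7, 8].

[7, 8]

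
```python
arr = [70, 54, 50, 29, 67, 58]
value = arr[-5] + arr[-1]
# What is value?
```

arr has length 6. Negative index -5 maps to positive index 6 + (-5) = 1. arr[1] = 54.
arr has length 6. Negative index -1 maps to positive index 6 + (-1) = 5. arr[5] = 58.
Sum: 54 + 58 = 112.

112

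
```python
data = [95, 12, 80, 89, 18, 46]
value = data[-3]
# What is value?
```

data has length 6. Negative index -3 maps to positive index 6 + (-3) = 3. data[3] = 89.

89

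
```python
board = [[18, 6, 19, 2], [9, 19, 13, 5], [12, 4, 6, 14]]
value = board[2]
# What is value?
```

board has 3 rows. Row 2 is [12, 4, 6, 14].

[12, 4, 6, 14]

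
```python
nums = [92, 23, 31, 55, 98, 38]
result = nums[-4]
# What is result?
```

nums has length 6. Negative index -4 maps to positive index 6 + (-4) = 2. nums[2] = 31.

31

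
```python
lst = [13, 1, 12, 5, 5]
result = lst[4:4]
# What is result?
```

lst has length 5. The slice lst[4:4] resolves to an empty index range, so the result is [].

[]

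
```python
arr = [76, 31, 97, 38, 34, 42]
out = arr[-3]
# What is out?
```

arr has length 6. Negative index -3 maps to positive index 6 + (-3) = 3. arr[3] = 38.

38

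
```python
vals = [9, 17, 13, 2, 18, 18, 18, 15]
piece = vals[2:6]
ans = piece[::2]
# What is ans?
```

vals has length 8. The slice vals[2:6] selects indices [2, 3, 4, 5] (2->13, 3->2, 4->18, 5->18), giving [13, 2, 18, 18]. So piece = [13, 2, 18, 18]. piece has length 4. The slice piece[::2] selects indices [0, 2] (0->13, 2->18), giving [13, 18].

[13, 18]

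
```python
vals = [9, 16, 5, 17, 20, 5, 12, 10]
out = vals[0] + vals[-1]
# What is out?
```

vals has length 8. vals[0] = 9.
vals has length 8. Negative index -1 maps to positive index 8 + (-1) = 7. vals[7] = 10.
Sum: 9 + 10 = 19.

19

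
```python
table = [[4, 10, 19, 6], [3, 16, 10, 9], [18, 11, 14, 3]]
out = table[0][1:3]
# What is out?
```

table[0] = [4, 10, 19, 6]. table[0] has length 4. The slice table[0][1:3] selects indices [1, 2] (1->10, 2->19), giving [10, 19].

[10, 19]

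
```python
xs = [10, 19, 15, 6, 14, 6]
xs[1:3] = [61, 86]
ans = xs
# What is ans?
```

xs starts as [10, 19, 15, 6, 14, 6] (length 6). The slice xs[1:3] covers indices [1, 2] with values [19, 15]. Replacing that slice with [61, 86] (same length) produces [10, 61, 86, 6, 14, 6].

[10, 61, 86, 6, 14, 6]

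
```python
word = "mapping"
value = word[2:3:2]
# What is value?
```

word has length 7. The slice word[2:3:2] selects indices [2] (2->'p'), giving 'p'.

'p'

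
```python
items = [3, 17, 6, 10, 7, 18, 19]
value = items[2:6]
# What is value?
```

items has length 7. The slice items[2:6] selects indices [2, 3, 4, 5] (2->6, 3->10, 4->7, 5->18), giving [6, 10, 7, 18].

[6, 10, 7, 18]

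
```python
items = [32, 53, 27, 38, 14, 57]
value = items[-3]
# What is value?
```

items has length 6. Negative index -3 maps to positive index 6 + (-3) = 3. items[3] = 38.

38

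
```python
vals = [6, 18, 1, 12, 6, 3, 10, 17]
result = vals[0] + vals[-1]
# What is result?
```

vals has length 8. vals[0] = 6.
vals has length 8. Negative index -1 maps to positive index 8 + (-1) = 7. vals[7] = 17.
Sum: 6 + 17 = 23.

23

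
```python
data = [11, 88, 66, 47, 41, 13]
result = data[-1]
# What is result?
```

data has length 6. Negative index -1 maps to positive index 6 + (-1) = 5. data[5] = 13.

13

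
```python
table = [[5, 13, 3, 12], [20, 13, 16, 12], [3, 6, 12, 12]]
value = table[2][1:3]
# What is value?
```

table[2] = [3, 6, 12, 12]. table[2] has length 4. The slice table[2][1:3] selects indices [1, 2] (1->6, 2->12), giving [6, 12].

[6, 12]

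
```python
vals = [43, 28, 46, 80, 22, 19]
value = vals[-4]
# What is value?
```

vals has length 6. Negative index -4 maps to positive index 6 + (-4) = 2. vals[2] = 46.

46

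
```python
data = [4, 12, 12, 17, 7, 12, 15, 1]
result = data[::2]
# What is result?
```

data has length 8. The slice data[::2] selects indices [0, 2, 4, 6] (0->4, 2->12, 4->7, 6->15), giving [4, 12, 7, 15].

[4, 12, 7, 15]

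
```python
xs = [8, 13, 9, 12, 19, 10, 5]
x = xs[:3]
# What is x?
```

xs has length 7. The slice xs[:3] selects indices [0, 1, 2] (0->8, 1->13, 2->9), giving [8, 13, 9].

[8, 13, 9]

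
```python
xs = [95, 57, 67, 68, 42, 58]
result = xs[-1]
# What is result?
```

xs has length 6. Negative index -1 maps to positive index 6 + (-1) = 5. xs[5] = 58.

58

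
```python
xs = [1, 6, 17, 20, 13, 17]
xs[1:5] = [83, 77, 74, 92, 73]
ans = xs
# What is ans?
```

xs starts as [1, 6, 17, 20, 13, 17] (length 6). The slice xs[1:5] covers indices [1, 2, 3, 4] with values [6, 17, 20, 13]. Replacing that slice with [83, 77, 74, 92, 73] (different length) produces [1, 83, 77, 74, 92, 73, 17].

[1, 83, 77, 74, 92, 73, 17]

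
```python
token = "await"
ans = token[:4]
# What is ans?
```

token has length 5. The slice token[:4] selects indices [0, 1, 2, 3] (0->'a', 1->'w', 2->'a', 3->'i'), giving 'awai'.

'awai'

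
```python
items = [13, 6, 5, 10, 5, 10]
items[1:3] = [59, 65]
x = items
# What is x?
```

items starts as [13, 6, 5, 10, 5, 10] (length 6). The slice items[1:3] covers indices [1, 2] with values [6, 5]. Replacing that slice with [59, 65] (same length) produces [13, 59, 65, 10, 5, 10].

[13, 59, 65, 10, 5, 10]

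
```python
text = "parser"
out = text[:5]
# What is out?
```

text has length 6. The slice text[:5] selects indices [0, 1, 2, 3, 4] (0->'p', 1->'a', 2->'r', 3->'s', 4->'e'), giving 'parse'.

'parse'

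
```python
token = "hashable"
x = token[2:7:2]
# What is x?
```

token has length 8. The slice token[2:7:2] selects indices [2, 4, 6] (2->'s', 4->'a', 6->'l'), giving 'sal'.

'sal'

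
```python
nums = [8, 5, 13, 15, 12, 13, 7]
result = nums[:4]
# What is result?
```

nums has length 7. The slice nums[:4] selects indices [0, 1, 2, 3] (0->8, 1->5, 2->13, 3->15), giving [8, 5, 13, 15].

[8, 5, 13, 15]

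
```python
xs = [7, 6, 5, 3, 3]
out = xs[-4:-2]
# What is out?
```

xs has length 5. The slice xs[-4:-2] selects indices [1, 2] (1->6, 2->5), giving [6, 5].

[6, 5]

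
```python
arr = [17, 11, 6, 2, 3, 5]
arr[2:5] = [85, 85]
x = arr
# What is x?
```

arr starts as [17, 11, 6, 2, 3, 5] (length 6). The slice arr[2:5] covers indices [2, 3, 4] with values [6, 2, 3]. Replacing that slice with [85, 85] (different length) produces [17, 11, 85, 85, 5].

[17, 11, 85, 85, 5]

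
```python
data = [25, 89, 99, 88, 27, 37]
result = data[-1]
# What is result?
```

data has length 6. Negative index -1 maps to positive index 6 + (-1) = 5. data[5] = 37.

37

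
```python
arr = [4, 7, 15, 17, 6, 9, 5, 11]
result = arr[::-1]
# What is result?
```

arr has length 8. The slice arr[::-1] selects indices [7, 6, 5, 4, 3, 2, 1, 0] (7->11, 6->5, 5->9, 4->6, 3->17, 2->15, 1->7, 0->4), giving [11, 5, 9, 6, 17, 15, 7, 4].

[11, 5, 9, 6, 17, 15, 7, 4]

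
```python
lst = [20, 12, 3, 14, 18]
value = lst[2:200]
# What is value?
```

lst has length 5. The slice lst[2:200] selects indices [2, 3, 4] (2->3, 3->14, 4->18), giving [3, 14, 18].

[3, 14, 18]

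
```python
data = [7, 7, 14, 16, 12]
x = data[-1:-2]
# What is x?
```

data has length 5. The slice data[-1:-2] resolves to an empty index range, so the result is [].

[]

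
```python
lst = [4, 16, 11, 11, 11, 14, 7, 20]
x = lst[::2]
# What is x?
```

lst has length 8. The slice lst[::2] selects indices [0, 2, 4, 6] (0->4, 2->11, 4->11, 6->7), giving [4, 11, 11, 7].

[4, 11, 11, 7]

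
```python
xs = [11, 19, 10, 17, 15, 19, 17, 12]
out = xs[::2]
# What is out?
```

xs has length 8. The slice xs[::2] selects indices [0, 2, 4, 6] (0->11, 2->10, 4->15, 6->17), giving [11, 10, 15, 17].

[11, 10, 15, 17]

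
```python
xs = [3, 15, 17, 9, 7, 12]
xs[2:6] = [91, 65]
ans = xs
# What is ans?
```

xs starts as [3, 15, 17, 9, 7, 12] (length 6). The slice xs[2:6] covers indices [2, 3, 4, 5] with values [17, 9, 7, 12]. Replacing that slice with [91, 65] (different length) produces [3, 15, 91, 65].

[3, 15, 91, 65]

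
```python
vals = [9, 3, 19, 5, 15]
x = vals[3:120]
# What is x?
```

vals has length 5. The slice vals[3:120] selects indices [3, 4] (3->5, 4->15), giving [5, 15].

[5, 15]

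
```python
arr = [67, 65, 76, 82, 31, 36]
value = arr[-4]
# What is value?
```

arr has length 6. Negative index -4 maps to positive index 6 + (-4) = 2. arr[2] = 76.

76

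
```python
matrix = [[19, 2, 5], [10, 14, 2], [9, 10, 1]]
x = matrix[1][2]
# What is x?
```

matrix[1] = [10, 14, 2]. Taking column 2 of that row yields 2.

2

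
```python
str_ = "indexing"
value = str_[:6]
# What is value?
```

str_ has length 8. The slice str_[:6] selects indices [0, 1, 2, 3, 4, 5] (0->'i', 1->'n', 2->'d', 3->'e', 4->'x', 5->'i'), giving 'indexi'.

'indexi'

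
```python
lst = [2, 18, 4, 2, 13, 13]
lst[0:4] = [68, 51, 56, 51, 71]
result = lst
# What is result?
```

lst starts as [2, 18, 4, 2, 13, 13] (length 6). The slice lst[0:4] covers indices [0, 1, 2, 3] with values [2, 18, 4, 2]. Replacing that slice with [68, 51, 56, 51, 71] (different length) produces [68, 51, 56, 51, 71, 13, 13].

[68, 51, 56, 51, 71, 13, 13]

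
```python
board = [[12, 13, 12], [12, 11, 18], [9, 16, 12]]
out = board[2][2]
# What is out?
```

board[2] = [9, 16, 12]. Taking column 2 of that row yields 12.

12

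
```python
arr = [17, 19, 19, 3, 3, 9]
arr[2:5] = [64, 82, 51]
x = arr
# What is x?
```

arr starts as [17, 19, 19, 3, 3, 9] (length 6). The slice arr[2:5] covers indices [2, 3, 4] with values [19, 3, 3]. Replacing that slice with [64, 82, 51] (same length) produces [17, 19, 64, 82, 51, 9].

[17, 19, 64, 82, 51, 9]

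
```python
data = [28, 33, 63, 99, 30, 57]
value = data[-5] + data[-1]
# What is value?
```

data has length 6. Negative index -5 maps to positive index 6 + (-5) = 1. data[1] = 33.
data has length 6. Negative index -1 maps to positive index 6 + (-1) = 5. data[5] = 57.
Sum: 33 + 57 = 90.

90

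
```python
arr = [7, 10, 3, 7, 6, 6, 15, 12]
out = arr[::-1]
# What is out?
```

arr has length 8. The slice arr[::-1] selects indices [7, 6, 5, 4, 3, 2, 1, 0] (7->12, 6->15, 5->6, 4->6, 3->7, 2->3, 1->10, 0->7), giving [12, 15, 6, 6, 7, 3, 10, 7].

[12, 15, 6, 6, 7, 3, 10, 7]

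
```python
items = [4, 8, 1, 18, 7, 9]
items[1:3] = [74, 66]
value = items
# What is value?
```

items starts as [4, 8, 1, 18, 7, 9] (length 6). The slice items[1:3] covers indices [1, 2] with values [8, 1]. Replacing that slice with [74, 66] (same length) produces [4, 74, 66, 18, 7, 9].

[4, 74, 66, 18, 7, 9]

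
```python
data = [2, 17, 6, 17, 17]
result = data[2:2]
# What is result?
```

data has length 5. The slice data[2:2] resolves to an empty index range, so the result is [].

[]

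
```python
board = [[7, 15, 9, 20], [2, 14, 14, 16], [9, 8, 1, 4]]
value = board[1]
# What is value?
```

board has 3 rows. Row 1 is [2, 14, 14, 16].

[2, 14, 14, 16]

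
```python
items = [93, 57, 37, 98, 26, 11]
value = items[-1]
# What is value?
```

items has length 6. Negative index -1 maps to positive index 6 + (-1) = 5. items[5] = 11.

11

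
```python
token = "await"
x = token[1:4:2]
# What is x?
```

token has length 5. The slice token[1:4:2] selects indices [1, 3] (1->'w', 3->'i'), giving 'wi'.

'wi'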